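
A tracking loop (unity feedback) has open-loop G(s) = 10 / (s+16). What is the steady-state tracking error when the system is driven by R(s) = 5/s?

System type = 0 (no poles at s=0).
K_p = lim_{s→0} G(s) = 10 / (16) = 0.625.
e_ss = 5/(1 + K_p) = 5/1.625 = 40/13.

40/13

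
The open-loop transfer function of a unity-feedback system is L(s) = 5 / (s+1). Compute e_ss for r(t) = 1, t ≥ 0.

System type = 0 (no poles at s=0).
K_p = lim_{s→0} L(s) = 5 / (1) = 5.
e_ss = 1/(1 + K_p) = 1/6.

1/6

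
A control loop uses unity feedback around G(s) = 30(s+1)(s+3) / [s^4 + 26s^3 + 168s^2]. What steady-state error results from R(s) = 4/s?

0

The denominator has no term below 168s^2 — 2 poles at s=0, type 2.
A type-2 system has K_p = ∞, so it tracks a step input with zero steady-state error.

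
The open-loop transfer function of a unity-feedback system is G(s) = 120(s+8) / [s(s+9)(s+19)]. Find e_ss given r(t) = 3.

The open loop has one pole at the origin → type 1 system.
A type-1 system has K_p = ∞, so it tracks a step input with zero steady-state error.

0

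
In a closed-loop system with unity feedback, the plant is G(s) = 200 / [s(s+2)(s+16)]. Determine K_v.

6.25

The open loop has one pole at the origin → type 1 system.
K_v = lim_{s→0} s·G(s) = 200 / (2·16) = 6.25.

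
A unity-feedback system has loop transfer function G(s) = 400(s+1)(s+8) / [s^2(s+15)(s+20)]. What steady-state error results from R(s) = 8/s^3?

0.75

System type = 2 (two poles at s=0).
K_a = lim_{s→0} s^2·G(s) = 400·1·8 / (15·20) = 32/3.
r(t) = 4t^2 gives R(s) = 8/s^3.
e_ss = 8/K_a = 8/(32/3) = 0.75.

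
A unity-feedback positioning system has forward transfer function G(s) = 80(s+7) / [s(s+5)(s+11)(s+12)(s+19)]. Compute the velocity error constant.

One free integrator in G(s): this is a type 1 system.
K_v = lim_{s→0} s·G(s) = 80·7 / (5·11·12·19) = 28/627.

28/627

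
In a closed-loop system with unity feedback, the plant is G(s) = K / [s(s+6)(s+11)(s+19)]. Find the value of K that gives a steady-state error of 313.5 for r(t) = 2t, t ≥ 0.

8

G(s) has one factor of s in the denominator, so the system is type 1.
K_v = lim_{s→0} s·G(s) = K / (6·11·19) = (1/1254)·K.
e_ss = 2/K_v = 313.5 ⇒ K_v = 4/627 ⇒ K = (4/627)/(1/1254) = 8.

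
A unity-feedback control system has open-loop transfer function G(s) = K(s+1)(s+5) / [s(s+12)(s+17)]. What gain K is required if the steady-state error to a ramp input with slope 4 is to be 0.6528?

G(s) has one factor of s in the denominator, so the system is type 1.
K_v = lim_{s→0} s·G(s) = K·1·5 / (12·17) = (5/204)·K.
e_ss = 4/K_v = 0.6528 ⇒ K_v = 625/102 ⇒ K = (625/102)/(5/204) = 250.

250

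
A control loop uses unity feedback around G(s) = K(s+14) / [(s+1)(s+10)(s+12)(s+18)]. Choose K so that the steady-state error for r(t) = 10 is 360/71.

The open loop has no poles at the origin → type 0 system.
K_p = lim_{s→0} G(s) = K·14 / (1·10·12·18) = (7/1080)·K.
e_ss = 10/(1 + K_p) = 360/71 ⇒ 1 + (7/1080)·K = 71/36 ⇒ K = 150.

150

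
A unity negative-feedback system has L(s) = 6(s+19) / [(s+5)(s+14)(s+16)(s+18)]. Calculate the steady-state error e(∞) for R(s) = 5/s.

16800/3379

System type = 0 (no poles at s=0).
K_p = lim_{s→0} L(s) = 6·19 / (5·14·16·18) = 19/3360.
e_ss = 5/(1 + K_p) = 5/(3379/3360) = 16800/3379.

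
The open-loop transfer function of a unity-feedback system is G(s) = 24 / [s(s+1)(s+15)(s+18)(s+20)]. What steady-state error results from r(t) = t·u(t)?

G(s) has one factor of s in the denominator, so the system is type 1.
K_v = lim_{s→0} s·G(s) = 24 / (1·15·18·20) = 1/225.
e_ss = 1/K_v = 1/(1/225) = 225.

225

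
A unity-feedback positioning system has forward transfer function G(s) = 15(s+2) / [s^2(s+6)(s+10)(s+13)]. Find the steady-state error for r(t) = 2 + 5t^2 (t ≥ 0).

G(s) has two factors of s in the denominator, so the system is type 2. Treating each term separately:
  • 2: tracked with zero error.
  • 5t^2: e_ss = 10/K_a with K_a=1/26 → 260.
Total e_ss = 260.

260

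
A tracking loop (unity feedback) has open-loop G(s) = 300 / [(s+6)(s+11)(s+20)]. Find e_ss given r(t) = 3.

System type = 0 (no poles at s=0).
K_p = lim_{s→0} G(s) = 300 / (6·11·20) = 5/22.
e_ss = 3/(1 + K_p) = 3/(27/22) = 22/9.

22/9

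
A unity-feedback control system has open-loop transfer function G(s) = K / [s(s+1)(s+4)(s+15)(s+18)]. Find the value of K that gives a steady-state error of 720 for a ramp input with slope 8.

One free integrator in G(s): this is a type 1 system.
K_v = lim_{s→0} s·G(s) = K / (1·4·15·18) = (1/1080)·K.
e_ss = 8/K_v = 720 ⇒ K_v = 1/90 ⇒ K = (1/90)/(1/1080) = 12.

12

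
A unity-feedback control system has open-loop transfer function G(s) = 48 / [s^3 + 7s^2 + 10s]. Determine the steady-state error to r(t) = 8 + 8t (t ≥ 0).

Factoring s from the denominator leaves a polynomial with constant term 10, so the system is type 1. By superposition:
  • 8: tracked with zero error.
  • 8t: e_ss = 8/K_v with K_v=4.8 → 5/3.
Total e_ss = 5/3.

5/3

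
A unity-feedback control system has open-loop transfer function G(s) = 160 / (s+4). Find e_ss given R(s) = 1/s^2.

The open loop has no poles at the origin → type 0 system.
For a type-0 system K_v = 0, so e_ss to a ramp input is unbounded.

infinity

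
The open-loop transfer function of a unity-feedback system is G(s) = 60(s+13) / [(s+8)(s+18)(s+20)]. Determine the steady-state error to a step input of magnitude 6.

G(s) has no factors of s in the denominator, so the system is type 0.
K_p = lim_{s→0} G(s) = 60·13 / (8·18·20) = 13/48.
e_ss = 6/(1 + K_p) = 6/(61/48) = 288/61.

288/61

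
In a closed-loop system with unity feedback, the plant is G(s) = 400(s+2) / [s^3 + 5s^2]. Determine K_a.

160

Lowest-order denominator term is 5s^2, so the open loop has 2 poles at the origin → type 2 system.
K_a = lim_{s→0} s^2·G(s) = 400·2 / 5 = 160.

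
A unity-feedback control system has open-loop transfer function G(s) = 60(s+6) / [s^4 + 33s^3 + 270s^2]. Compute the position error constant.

K_p = lim_{s→0} G(s); with 2 poles at the origin the limit diverges, so K_p = ∞.

infinity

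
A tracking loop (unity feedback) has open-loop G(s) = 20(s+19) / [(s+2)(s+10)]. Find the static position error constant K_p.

19

System type = 0 (no poles at s=0).
K_p = lim_{s→0} G(s) = 20·19 / (2·10) = 19.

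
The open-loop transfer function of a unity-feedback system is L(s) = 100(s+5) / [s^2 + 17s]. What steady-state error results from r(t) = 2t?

0.068

Factoring s from the denominator leaves a polynomial with constant term 17, so the system is type 1.
K_v = lim_{s→0} s·L(s) = 100·5 / 17 = 500/17.
e_ss = 2/K_v = 2/(500/17) = 0.068.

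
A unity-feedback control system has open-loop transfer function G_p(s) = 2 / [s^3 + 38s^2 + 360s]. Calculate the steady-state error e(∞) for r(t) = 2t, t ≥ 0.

360

Lowest-order denominator term is 360s, so the open loop has 1 pole at the origin → type 1 system.
K_v = lim_{s→0} s·G_p(s) = 2 / 360 = 1/180.
e_ss = 2/K_v = 2/(1/180) = 360.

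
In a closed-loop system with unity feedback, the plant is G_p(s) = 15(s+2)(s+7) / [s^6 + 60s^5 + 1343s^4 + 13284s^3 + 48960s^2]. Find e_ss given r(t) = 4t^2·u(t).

The denominator has no term below 48960s^2 — 2 poles at s=0, type 2.
K_a = lim_{s→0} s^2·G_p(s) = 15·2·7 / 48960 = 7/1632.
r(t) = 4t^2 gives R(s) = 8/s^3.
e_ss = 8/K_a = 8/(7/1632) = 13056/7.

13056/7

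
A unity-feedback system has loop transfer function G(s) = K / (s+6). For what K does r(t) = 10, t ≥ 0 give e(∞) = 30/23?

40

The open loop has no poles at the origin → type 0 system.
K_p = lim_{s→0} G(s) = K / (6) = (1/6)·K.
e_ss = 10/(1 + K_p) = 30/23 ⇒ 1 + (1/6)·K = 23/3 ⇒ K = 40.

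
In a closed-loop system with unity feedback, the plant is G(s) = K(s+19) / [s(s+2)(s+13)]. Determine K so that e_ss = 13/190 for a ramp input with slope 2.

40

System type = 1 (one pole at s=0).
K_v = lim_{s→0} s·G(s) = K·19 / (2·13) = (19/26)·K.
e_ss = 2/K_v = 13/190 ⇒ K_v = 380/13 ⇒ K = (380/13)/(19/26) = 40.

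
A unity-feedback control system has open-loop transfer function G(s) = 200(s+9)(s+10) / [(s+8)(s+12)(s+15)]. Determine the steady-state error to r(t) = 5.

No free integrators in G(s): this is a type 0 system.
K_p = lim_{s→0} G(s) = 200·9·10 / (8·12·15) = 12.5.
e_ss = 5/(1 + K_p) = 5/13.5 = 10/27.

10/27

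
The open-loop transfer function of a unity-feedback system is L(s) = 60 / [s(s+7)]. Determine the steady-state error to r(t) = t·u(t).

7/60

The open loop has one pole at the origin → type 1 system.
K_v = lim_{s→0} s·L(s) = 60 / (7) = 60/7.
e_ss = 1/K_v = 1/(60/7) = 7/60.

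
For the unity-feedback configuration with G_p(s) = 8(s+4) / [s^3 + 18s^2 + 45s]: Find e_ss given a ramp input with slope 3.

Lowest-order denominator term is 45s, so the open loop has 1 pole at the origin → type 1 system.
K_v = lim_{s→0} s·G_p(s) = 8·4 / 45 = 32/45.
e_ss = 3/K_v = 3/(32/45) = 135/32.

135/32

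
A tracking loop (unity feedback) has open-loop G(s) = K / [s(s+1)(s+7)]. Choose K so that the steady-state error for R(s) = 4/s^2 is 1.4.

One free integrator in G(s): this is a type 1 system.
K_v = lim_{s→0} s·G(s) = K / (1·7) = (1/7)·K.
e_ss = 4/K_v = 1.4 ⇒ K_v = 20/7 ⇒ K = (20/7)/(1/7) = 20.

20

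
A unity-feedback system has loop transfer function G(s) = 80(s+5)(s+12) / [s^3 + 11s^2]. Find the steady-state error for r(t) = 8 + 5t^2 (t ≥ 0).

11/480

Lowest-order denominator term is 11s^2, so the open loop has 2 poles at the origin → type 2 system. Taking each input component in turn:
  • 8: tracked with zero error.
  • 5t^2: e_ss = 10/K_a with K_a=4800/11 → 11/480.
Total e_ss = 11/480.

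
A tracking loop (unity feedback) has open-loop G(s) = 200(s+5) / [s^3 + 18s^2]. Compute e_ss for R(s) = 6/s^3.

Factoring s^2 from the denominator leaves a polynomial with constant term 18, so the system is type 2.
K_a = lim_{s→0} s^2·G(s) = 200·5 / 18 = 500/9.
r(t) = 3t^2 gives R(s) = 6/s^3.
e_ss = 6/K_a = 6/(500/9) = 0.108.

0.108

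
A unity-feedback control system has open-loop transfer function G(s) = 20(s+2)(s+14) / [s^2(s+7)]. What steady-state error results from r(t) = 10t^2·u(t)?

The open loop has two poles at the origin → type 2 system.
K_a = lim_{s→0} s^2·G(s) = 20·2·14 / (7) = 80.
r(t) = 10t^2 gives R(s) = 20/s^3.
e_ss = 20/K_a = 20/80 = 0.25.

0.25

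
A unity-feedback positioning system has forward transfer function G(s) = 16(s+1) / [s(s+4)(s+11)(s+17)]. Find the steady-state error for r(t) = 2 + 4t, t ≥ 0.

187

G(s) has one factor of s in the denominator, so the system is type 1. Taking each input component in turn:
  • 2: tracked with zero error.
  • 4t: e_ss = 4/K_v with K_v=4/187 → 187.
Total e_ss = 187.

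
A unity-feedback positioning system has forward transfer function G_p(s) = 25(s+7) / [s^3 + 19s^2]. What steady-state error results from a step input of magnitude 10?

0

The denominator has no term below 19s^2 — 2 poles at s=0, type 2.
A type-2 system has K_p = ∞, so it tracks a step input with zero steady-state error.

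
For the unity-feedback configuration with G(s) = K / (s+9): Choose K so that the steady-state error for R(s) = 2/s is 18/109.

G(s) has no factors of s in the denominator, so the system is type 0.
K_p = lim_{s→0} G(s) = K / (9) = (1/9)·K.
e_ss = 2/(1 + K_p) = 18/109 ⇒ 1 + (1/9)·K = 109/9 ⇒ K = 100.

100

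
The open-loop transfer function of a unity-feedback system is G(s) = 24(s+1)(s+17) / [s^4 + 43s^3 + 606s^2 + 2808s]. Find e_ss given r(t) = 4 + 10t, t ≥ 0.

1170/17

The denominator has no term below 2808s — 1 pole at s=0, type 1. Taking each input component in turn:
  • 4: tracked with zero error.
  • 10t: e_ss = 10/K_v with K_v=17/117 → 1170/17.
Total e_ss = 1170/17.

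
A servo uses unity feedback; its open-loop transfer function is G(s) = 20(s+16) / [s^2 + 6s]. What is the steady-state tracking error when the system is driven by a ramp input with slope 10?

0.1875

Lowest-order denominator term is 6s, so the open loop has 1 pole at the origin → type 1 system.
K_v = lim_{s→0} s·G(s) = 20·16 / 6 = 160/3.
e_ss = 10/K_v = 10/(160/3) = 0.1875.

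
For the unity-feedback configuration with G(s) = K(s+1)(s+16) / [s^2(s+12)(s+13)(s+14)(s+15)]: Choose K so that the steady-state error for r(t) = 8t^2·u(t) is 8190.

Two free integrators in G(s): this is a type 2 system.
K_a = lim_{s→0} s^2·G(s) = K·1·16 / (12·13·14·15) = (2/4095)·K.
e_ss = 16/K_a = 8190 ⇒ K_a = 8/4095 ⇒ K = (8/4095)/(2/4095) = 4.

4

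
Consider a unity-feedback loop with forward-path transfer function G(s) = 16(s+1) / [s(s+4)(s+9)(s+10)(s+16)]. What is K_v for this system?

1/360

The open loop has one pole at the origin → type 1 system.
K_v = lim_{s→0} s·G(s) = 16·1 / (4·9·10·16) = 1/360.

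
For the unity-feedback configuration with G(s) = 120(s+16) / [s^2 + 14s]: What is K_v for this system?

960/7

The denominator has no term below 14s — 1 pole at s=0, type 1.
K_v = lim_{s→0} s·G(s) = 120·16 / 14 = 960/7.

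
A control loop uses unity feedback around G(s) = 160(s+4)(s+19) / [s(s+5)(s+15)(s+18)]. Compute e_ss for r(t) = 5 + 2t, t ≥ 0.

135/608

One free integrator in G(s): this is a type 1 system. Taking each input component in turn:
  • 5: tracked with zero error.
  • 2t: e_ss = 2/K_v with K_v=1216/135 → 135/608.
Total e_ss = 135/608.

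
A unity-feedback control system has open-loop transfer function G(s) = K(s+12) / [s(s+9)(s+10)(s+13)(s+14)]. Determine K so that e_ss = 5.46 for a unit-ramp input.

System type = 1 (one pole at s=0).
K_v = lim_{s→0} s·G(s) = K·12 / (9·10·13·14) = (1/1365)·K.
e_ss = 1/K_v = 5.46 ⇒ K_v = 50/273 ⇒ K = (50/273)/(1/1365) = 250.

250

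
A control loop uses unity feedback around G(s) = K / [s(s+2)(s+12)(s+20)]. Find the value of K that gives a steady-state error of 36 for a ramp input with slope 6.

80

G(s) has one factor of s in the denominator, so the system is type 1.
K_v = lim_{s→0} s·G(s) = K / (2·12·20) = (1/480)·K.
e_ss = 6/K_v = 36 ⇒ K_v = 1/6 ⇒ K = (1/6)/(1/480) = 80.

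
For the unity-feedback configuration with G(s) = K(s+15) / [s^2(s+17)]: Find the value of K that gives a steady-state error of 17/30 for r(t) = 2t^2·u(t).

The open loop has two poles at the origin → type 2 system.
K_a = lim_{s→0} s^2·G(s) = K·15 / (17) = (15/17)·K.
e_ss = 4/K_a = 17/30 ⇒ K_a = 120/17 ⇒ K = (120/17)/(15/17) = 8.

8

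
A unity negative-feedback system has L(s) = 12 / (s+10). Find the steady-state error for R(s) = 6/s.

30/11

System type = 0 (no poles at s=0).
K_p = lim_{s→0} L(s) = 12 / (10) = 1.2.
e_ss = 6/(1 + K_p) = 6/2.2 = 30/11.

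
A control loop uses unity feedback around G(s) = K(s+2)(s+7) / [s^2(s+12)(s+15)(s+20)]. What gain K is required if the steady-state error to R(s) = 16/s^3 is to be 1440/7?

20

The open loop has two poles at the origin → type 2 system.
K_a = lim_{s→0} s^2·G(s) = K·2·7 / (12·15·20) = (7/1800)·K.
e_ss = 16/K_a = 1440/7 ⇒ K_a = 7/90 ⇒ K = (7/90)/(7/1800) = 20.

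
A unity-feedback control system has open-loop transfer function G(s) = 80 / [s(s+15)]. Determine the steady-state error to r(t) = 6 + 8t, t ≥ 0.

1.5

The open loop has one pole at the origin → type 1 system. By superposition:
  • 6: tracked with zero error.
  • 8t: e_ss = 8/K_v with K_v=16/3 → 1.5.
Total e_ss = 1.5.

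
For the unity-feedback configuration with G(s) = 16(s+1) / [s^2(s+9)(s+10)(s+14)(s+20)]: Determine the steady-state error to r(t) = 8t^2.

25200

System type = 2 (two poles at s=0).
K_a = lim_{s→0} s^2·G(s) = 16·1 / (9·10·14·20) = 1/1575.
r(t) = 8t^2 gives R(s) = 16/s^3.
e_ss = 16/K_a = 16/(1/1575) = 25200.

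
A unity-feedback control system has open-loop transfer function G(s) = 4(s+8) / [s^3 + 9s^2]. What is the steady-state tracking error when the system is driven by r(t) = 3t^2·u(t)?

1.6875

Factoring s^2 from the denominator leaves a polynomial with constant term 9, so the system is type 2.
K_a = lim_{s→0} s^2·G(s) = 4·8 / 9 = 32/9.
r(t) = 3t^2 gives R(s) = 6/s^3.
e_ss = 6/K_a = 6/(32/9) = 1.6875.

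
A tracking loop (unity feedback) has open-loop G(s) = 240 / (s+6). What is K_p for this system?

40

No free integrators in G(s): this is a type 0 system.
K_p = lim_{s→0} G(s) = 240 / (6) = 40.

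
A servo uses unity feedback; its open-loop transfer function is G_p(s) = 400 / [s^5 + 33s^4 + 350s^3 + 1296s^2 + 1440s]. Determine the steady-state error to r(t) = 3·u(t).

The denominator has no term below 1440s — 1 pole at s=0, type 1.
K_p = ∞ for a type-1 system; e_ss to a step is zero.

0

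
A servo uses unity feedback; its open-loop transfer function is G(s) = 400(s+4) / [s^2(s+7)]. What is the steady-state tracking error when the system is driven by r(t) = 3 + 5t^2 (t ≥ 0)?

System type = 2 (two poles at s=0). Treating each term separately:
  • 3: tracked with zero error.
  • 5t^2: e_ss = 10/K_a with K_a=1600/7 → 7/160.
Total e_ss = 7/160.

7/160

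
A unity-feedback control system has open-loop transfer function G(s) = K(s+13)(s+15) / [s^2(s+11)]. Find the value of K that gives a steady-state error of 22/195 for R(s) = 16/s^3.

8

Two free integrators in G(s): this is a type 2 system.
K_a = lim_{s→0} s^2·G(s) = K·13·15 / (11) = (195/11)·K.
e_ss = 16/K_a = 22/195 ⇒ K_a = 1560/11 ⇒ K = (1560/11)/(195/11) = 8.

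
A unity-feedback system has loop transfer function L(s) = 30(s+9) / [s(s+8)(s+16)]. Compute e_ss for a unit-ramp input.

64/135

L(s) has one factor of s in the denominator, so the system is type 1.
K_v = lim_{s→0} s·L(s) = 30·9 / (8·16) = 135/64.
e_ss = 1/K_v = 1/(135/64) = 64/135.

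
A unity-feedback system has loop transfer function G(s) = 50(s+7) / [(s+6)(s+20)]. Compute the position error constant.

35/12

The open loop has no poles at the origin → type 0 system.
K_p = lim_{s→0} G(s) = 50·7 / (6·20) = 35/12.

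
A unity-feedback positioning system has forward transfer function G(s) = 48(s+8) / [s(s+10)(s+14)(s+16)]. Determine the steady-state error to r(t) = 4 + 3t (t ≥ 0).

System type = 1 (one pole at s=0). Taking each input component in turn:
  • 4: tracked with zero error.
  • 3t: e_ss = 3/K_v with K_v=6/35 → 17.5.
Total e_ss = 17.5.

17.5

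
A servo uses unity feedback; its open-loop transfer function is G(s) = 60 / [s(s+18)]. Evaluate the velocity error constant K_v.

10/3

G(s) has one factor of s in the denominator, so the system is type 1.
K_v = lim_{s→0} s·G(s) = 60 / (18) = 10/3.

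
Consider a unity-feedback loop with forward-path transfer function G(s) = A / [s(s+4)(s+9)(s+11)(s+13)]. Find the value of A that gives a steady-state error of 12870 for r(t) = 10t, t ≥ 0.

4

System type = 1 (one pole at s=0).
K_v = lim_{s→0} s·G(s) = A / (4·9·11·13) = (1/5148)·A.
e_ss = 10/K_v = 12870 ⇒ K_v = 1/1287 ⇒ A = (1/1287)/(1/5148) = 4.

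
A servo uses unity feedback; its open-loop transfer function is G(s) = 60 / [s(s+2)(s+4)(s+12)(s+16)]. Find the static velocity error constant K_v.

G(s) has one factor of s in the denominator, so the system is type 1.
K_v = lim_{s→0} s·G(s) = 60 / (2·4·12·16) = 5/128.

5/128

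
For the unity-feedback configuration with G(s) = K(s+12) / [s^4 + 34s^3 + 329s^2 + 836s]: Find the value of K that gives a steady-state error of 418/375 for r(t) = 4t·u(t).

The denominator has no term below 836s — 1 pole at s=0, type 1.
K_v = lim_{s→0} s·G(s) = K·12 / 836 = (3/209)·K.
e_ss = 4/K_v = 418/375 ⇒ K_v = 750/209 ⇒ K = (750/209)/(3/209) = 250.

250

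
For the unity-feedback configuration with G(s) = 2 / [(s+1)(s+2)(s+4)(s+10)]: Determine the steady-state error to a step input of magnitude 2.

System type = 0 (no poles at s=0).
K_p = lim_{s→0} G(s) = 2 / (1·2·4·10) = 0.025.
e_ss = 2/(1 + K_p) = 2/1.025 = 80/41.

80/41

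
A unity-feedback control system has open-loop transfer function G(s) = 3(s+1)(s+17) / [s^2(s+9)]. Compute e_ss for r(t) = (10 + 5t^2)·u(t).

30/17

The open loop has two poles at the origin → type 2 system. Treating each term separately:
  • 10: tracked with zero error.
  • 5t^2: e_ss = 10/K_a with K_a=17/3 → 30/17.
Total e_ss = 30/17.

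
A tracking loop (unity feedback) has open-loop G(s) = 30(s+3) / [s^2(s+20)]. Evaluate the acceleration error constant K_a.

4.5

G(s) has two factors of s in the denominator, so the system is type 2.
K_a = lim_{s→0} s^2·G(s) = 30·3 / (20) = 4.5.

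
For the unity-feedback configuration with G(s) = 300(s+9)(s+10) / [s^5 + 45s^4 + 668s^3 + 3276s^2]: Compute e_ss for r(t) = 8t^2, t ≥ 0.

Lowest-order denominator term is 3276s^2, so the open loop has 2 poles at the origin → type 2 system.
K_a = lim_{s→0} s^2·G(s) = 300·9·10 / 3276 = 750/91.
r(t) = 8t^2 gives R(s) = 16/s^3.
e_ss = 16/K_a = 16/(750/91) = 728/375.

728/375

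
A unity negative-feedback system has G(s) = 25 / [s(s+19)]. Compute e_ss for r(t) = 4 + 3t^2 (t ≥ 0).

infinity

The open loop has one pole at the origin → type 1 system. Taking each input component in turn:
  • 4: tracked with zero error.
  • 3t^2: a type-1 system cannot track it, e_ss → ∞.
The unbounded component dominates.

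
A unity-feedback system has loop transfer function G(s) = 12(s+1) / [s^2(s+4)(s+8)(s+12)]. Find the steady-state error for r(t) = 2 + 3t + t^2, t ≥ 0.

The open loop has two poles at the origin → type 2 system. Taking each input component in turn:
  • 2: tracked with zero error.
  • 3t: tracked with zero error.
  • t^2: e_ss = 2/K_a with K_a=1/32 → 64.
Total e_ss = 64.

64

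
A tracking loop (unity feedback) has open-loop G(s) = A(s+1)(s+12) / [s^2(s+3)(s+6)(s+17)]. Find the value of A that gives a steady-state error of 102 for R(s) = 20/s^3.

Two free integrators in G(s): this is a type 2 system.
K_a = lim_{s→0} s^2·G(s) = A·1·12 / (3·6·17) = (2/51)·A.
e_ss = 20/K_a = 102 ⇒ K_a = 10/51 ⇒ A = (10/51)/(2/51) = 5.

5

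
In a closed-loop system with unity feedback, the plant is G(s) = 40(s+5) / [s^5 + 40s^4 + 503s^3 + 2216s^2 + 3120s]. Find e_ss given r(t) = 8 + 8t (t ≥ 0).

Lowest-order denominator term is 3120s, so the open loop has 1 pole at the origin → type 1 system. Treating each term separately:
  • 8: tracked with zero error.
  • 8t: e_ss = 8/K_v with K_v=5/78 → 124.8.
Total e_ss = 124.8.

124.8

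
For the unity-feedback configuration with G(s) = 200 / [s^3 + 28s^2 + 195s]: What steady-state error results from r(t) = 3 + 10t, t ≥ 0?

Lowest-order denominator term is 195s, so the open loop has 1 pole at the origin → type 1 system. By superposition:
  • 3: tracked with zero error.
  • 10t: e_ss = 10/K_v with K_v=40/39 → 9.75.
Total e_ss = 9.75.

9.75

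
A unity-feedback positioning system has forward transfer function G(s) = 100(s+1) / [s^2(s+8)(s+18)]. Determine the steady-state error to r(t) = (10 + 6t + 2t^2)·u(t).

Two free integrators in G(s): this is a type 2 system. Treating each term separately:
  • 10: tracked with zero error.
  • 6t: tracked with zero error.
  • 2t^2: e_ss = 4/K_a with K_a=25/36 → 5.76.
Total e_ss = 5.76.

5.76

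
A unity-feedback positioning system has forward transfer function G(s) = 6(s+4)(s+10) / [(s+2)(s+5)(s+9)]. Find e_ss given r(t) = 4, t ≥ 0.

The open loop has no poles at the origin → type 0 system.
K_p = lim_{s→0} G(s) = 6·4·10 / (2·5·9) = 8/3.
e_ss = 4/(1 + K_p) = 4/(11/3) = 12/11.

12/11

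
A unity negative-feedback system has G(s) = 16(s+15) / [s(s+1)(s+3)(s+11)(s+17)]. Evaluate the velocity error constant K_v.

80/187

The open loop has one pole at the origin → type 1 system.
K_v = lim_{s→0} s·G(s) = 16·15 / (1·3·11·17) = 80/187.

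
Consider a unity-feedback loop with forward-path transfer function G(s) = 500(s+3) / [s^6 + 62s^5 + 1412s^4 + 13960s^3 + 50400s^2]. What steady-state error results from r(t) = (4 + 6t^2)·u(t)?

403.2

Lowest-order denominator term is 50400s^2, so the open loop has 2 poles at the origin → type 2 system. Taking each input component in turn:
  • 4: tracked with zero error.
  • 6t^2: e_ss = 12/K_a with K_a=5/168 → 403.2.
Total e_ss = 403.2.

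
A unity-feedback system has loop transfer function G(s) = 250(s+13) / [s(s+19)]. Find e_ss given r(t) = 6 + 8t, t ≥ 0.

76/1625

The open loop has one pole at the origin → type 1 system. By superposition:
  • 6: tracked with zero error.
  • 8t: e_ss = 8/K_v with K_v=3250/19 → 76/1625.
Total e_ss = 76/1625.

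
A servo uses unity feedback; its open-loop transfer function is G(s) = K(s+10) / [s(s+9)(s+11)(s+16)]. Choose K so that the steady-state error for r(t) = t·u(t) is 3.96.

System type = 1 (one pole at s=0).
K_v = lim_{s→0} s·G(s) = K·10 / (9·11·16) = (5/792)·K.
e_ss = 1/K_v = 3.96 ⇒ K_v = 25/99 ⇒ K = (25/99)/(5/792) = 40.

40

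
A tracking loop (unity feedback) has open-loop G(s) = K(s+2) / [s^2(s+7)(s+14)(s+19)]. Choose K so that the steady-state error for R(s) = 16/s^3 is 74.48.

200

Two free integrators in G(s): this is a type 2 system.
K_a = lim_{s→0} s^2·G(s) = K·2 / (7·14·19) = (1/931)·K.
e_ss = 16/K_a = 74.48 ⇒ K_a = 200/931 ⇒ K = (200/931)/(1/931) = 200.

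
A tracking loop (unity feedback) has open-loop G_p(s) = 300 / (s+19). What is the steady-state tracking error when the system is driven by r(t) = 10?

G_p(s) has no factors of s in the denominator, so the system is type 0.
K_p = lim_{s→0} G_p(s) = 300 / (19) = 300/19.
e_ss = 10/(1 + K_p) = 10/(319/19) = 190/319.

190/319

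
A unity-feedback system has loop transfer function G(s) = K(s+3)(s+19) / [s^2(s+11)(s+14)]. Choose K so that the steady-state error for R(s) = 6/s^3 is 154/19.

G(s) has two factors of s in the denominator, so the system is type 2.
K_a = lim_{s→0} s^2·G(s) = K·3·19 / (11·14) = (57/154)·K.
e_ss = 6/K_a = 154/19 ⇒ K_a = 57/77 ⇒ K = (57/77)/(57/154) = 2.

2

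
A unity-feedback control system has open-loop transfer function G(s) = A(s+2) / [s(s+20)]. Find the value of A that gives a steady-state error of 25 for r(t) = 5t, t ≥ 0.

The open loop has one pole at the origin → type 1 system.
K_v = lim_{s→0} s·G(s) = A·2 / (20) = 0.1·A.
e_ss = 5/K_v = 25 ⇒ K_v = 0.2 ⇒ A = 0.2/0.1 = 2.

2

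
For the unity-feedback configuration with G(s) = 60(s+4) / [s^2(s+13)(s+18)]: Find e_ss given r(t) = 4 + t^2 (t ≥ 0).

The open loop has two poles at the origin → type 2 system. Treating each term separately:
  • 4: tracked with zero error.
  • t^2: e_ss = 2/K_a with K_a=40/39 → 1.95.
Total e_ss = 1.95.

1.95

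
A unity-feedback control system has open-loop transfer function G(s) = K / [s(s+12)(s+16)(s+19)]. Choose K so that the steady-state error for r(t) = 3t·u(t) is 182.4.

60

The open loop has one pole at the origin → type 1 system.
K_v = lim_{s→0} s·G(s) = K / (12·16·19) = (1/3648)·K.
e_ss = 3/K_v = 182.4 ⇒ K_v = 5/304 ⇒ K = (5/304)/(1/3648) = 60.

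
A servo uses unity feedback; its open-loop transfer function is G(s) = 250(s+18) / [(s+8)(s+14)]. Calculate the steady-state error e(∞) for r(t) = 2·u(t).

56/1153

System type = 0 (no poles at s=0).
K_p = lim_{s→0} G(s) = 250·18 / (8·14) = 1125/28.
e_ss = 2/(1 + K_p) = 2/(1153/28) = 56/1153.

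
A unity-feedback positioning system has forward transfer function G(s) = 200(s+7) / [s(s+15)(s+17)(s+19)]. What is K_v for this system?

280/969

System type = 1 (one pole at s=0).
K_v = lim_{s→0} s·G(s) = 200·7 / (15·17·19) = 280/969.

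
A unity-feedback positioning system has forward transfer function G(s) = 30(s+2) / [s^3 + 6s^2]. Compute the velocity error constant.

K_v = lim_{s→0} s·G(s); with 2 poles at the origin the limit diverges, so K_v = ∞.

infinity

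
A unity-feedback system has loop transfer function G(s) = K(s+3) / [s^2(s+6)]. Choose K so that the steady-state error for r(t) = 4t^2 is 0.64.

25

Two free integrators in G(s): this is a type 2 system.
K_a = lim_{s→0} s^2·G(s) = K·3 / (6) = 0.5·K.
e_ss = 8/K_a = 0.64 ⇒ K_a = 12.5 ⇒ K = 12.5/0.5 = 25.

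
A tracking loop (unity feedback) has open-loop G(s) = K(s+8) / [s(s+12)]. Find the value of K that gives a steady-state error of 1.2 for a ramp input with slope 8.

10

G(s) has one factor of s in the denominator, so the system is type 1.
K_v = lim_{s→0} s·G(s) = K·8 / (12) = (2/3)·K.
e_ss = 8/K_v = 1.2 ⇒ K_v = 20/3 ⇒ K = (20/3)/(2/3) = 10.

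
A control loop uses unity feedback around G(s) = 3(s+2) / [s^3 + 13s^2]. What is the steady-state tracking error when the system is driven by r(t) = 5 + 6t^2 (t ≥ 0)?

Lowest-order denominator term is 13s^2, so the open loop has 2 poles at the origin → type 2 system. Taking each input component in turn:
  • 5: tracked with zero error.
  • 6t^2: e_ss = 12/K_a with K_a=6/13 → 26.
Total e_ss = 26.

26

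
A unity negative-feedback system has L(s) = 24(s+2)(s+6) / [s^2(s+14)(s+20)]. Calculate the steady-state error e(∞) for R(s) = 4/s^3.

Two free integrators in L(s): this is a type 2 system.
K_a = lim_{s→0} s^2·L(s) = 24·2·6 / (14·20) = 36/35.
r(t) = 2t^2 gives R(s) = 4/s^3.
e_ss = 4/K_a = 4/(36/35) = 35/9.

35/9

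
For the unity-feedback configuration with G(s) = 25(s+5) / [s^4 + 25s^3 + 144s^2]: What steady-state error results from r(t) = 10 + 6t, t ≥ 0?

The denominator has no term below 144s^2 — 2 poles at s=0, type 2. Treating each term separately:
  • 10: tracked with zero error.
  • 6t: tracked with zero error.
Total e_ss = 0.

0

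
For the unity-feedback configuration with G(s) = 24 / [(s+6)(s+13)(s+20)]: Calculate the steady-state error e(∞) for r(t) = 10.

G(s) has no factors of s in the denominator, so the system is type 0.
K_p = lim_{s→0} G(s) = 24 / (6·13·20) = 1/65.
e_ss = 10/(1 + K_p) = 10/(66/65) = 325/33.

325/33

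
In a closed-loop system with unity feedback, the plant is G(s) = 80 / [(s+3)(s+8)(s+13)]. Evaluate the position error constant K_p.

10/39

System type = 0 (no poles at s=0).
K_p = lim_{s→0} G(s) = 80 / (3·8·13) = 10/39.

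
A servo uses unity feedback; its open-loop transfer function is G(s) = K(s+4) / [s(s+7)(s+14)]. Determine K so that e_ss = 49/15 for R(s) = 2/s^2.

The open loop has one pole at the origin → type 1 system.
K_v = lim_{s→0} s·G(s) = K·4 / (7·14) = (2/49)·K.
e_ss = 2/K_v = 49/15 ⇒ K_v = 30/49 ⇒ K = (30/49)/(2/49) = 15.

15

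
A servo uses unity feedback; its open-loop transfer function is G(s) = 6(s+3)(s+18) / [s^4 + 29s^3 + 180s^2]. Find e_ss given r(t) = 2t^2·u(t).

20/9

Lowest-order denominator term is 180s^2, so the open loop has 2 poles at the origin → type 2 system.
K_a = lim_{s→0} s^2·G(s) = 6·3·18 / 180 = 1.8.
r(t) = 2t^2 gives R(s) = 4/s^3.
e_ss = 4/K_a = 4/1.8 = 20/9.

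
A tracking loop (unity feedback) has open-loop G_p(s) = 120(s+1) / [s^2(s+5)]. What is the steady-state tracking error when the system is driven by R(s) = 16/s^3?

The open loop has two poles at the origin → type 2 system.
K_a = lim_{s→0} s^2·G_p(s) = 120·1 / (5) = 24.
r(t) = 8t^2 gives R(s) = 16/s^3.
e_ss = 16/K_a = 16/24 = 2/3.

2/3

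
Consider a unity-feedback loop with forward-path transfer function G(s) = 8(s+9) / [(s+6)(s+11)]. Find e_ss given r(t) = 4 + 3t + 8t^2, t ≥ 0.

infinity

The open loop has no poles at the origin → type 0 system. Treating each term separately:
  • 4: e_ss = 4/(1+K_p) with K_p=12/11 → 44/23.
  • 3t: a type-0 system cannot track it, e_ss → ∞.
  • 8t^2: a type-0 system cannot track it, e_ss → ∞.
The unbounded component dominates.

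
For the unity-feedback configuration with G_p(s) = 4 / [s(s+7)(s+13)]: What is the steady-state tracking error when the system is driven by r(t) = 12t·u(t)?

273

G_p(s) has one factor of s in the denominator, so the system is type 1.
K_v = lim_{s→0} s·G_p(s) = 4 / (7·13) = 4/91.
e_ss = 12/K_v = 12/(4/91) = 273.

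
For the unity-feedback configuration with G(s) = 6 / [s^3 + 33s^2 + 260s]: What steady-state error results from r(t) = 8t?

1040/3

Lowest-order denominator term is 260s, so the open loop has 1 pole at the origin → type 1 system.
K_v = lim_{s→0} s·G(s) = 6 / 260 = 3/130.
e_ss = 8/K_v = 8/(3/130) = 1040/3.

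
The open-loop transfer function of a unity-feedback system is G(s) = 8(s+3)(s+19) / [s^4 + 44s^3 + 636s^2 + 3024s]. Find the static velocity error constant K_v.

The denominator has no term below 3024s — 1 pole at s=0, type 1.
K_v = lim_{s→0} s·G(s) = 8·3·19 / 3024 = 19/126.

19/126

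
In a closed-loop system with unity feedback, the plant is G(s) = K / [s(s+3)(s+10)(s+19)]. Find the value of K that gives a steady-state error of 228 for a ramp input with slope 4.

10

G(s) has one factor of s in the denominator, so the system is type 1.
K_v = lim_{s→0} s·G(s) = K / (3·10·19) = (1/570)·K.
e_ss = 4/K_v = 228 ⇒ K_v = 1/57 ⇒ K = (1/57)/(1/570) = 10.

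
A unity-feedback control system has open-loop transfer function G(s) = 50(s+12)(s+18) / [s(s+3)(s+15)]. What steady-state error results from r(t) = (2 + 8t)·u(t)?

The open loop has one pole at the origin → type 1 system. Taking each input component in turn:
  • 2: tracked with zero error.
  • 8t: e_ss = 8/K_v with K_v=240 → 1/30.
Total e_ss = 1/30.

1/30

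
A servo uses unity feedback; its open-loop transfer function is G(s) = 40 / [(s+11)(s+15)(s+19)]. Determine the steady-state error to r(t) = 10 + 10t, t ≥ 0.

infinity

No free integrators in G(s): this is a type 0 system. By superposition:
  • 10: e_ss = 10/(1+K_p) with K_p=8/627 → 1254/127.
  • 10t: a type-0 system cannot track it, e_ss → ∞.
The unbounded component dominates.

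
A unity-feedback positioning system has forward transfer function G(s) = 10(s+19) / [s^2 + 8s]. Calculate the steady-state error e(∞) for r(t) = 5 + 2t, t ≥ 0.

Factoring s from the denominator leaves a polynomial with constant term 8, so the system is type 1. Treating each term separately:
  • 5: tracked with zero error.
  • 2t: e_ss = 2/K_v with K_v=23.75 → 8/95.
Total e_ss = 8/95.

8/95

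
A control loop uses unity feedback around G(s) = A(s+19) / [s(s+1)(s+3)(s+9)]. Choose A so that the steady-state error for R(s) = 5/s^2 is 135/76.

4

G(s) has one factor of s in the denominator, so the system is type 1.
K_v = lim_{s→0} s·G(s) = A·19 / (1·3·9) = (19/27)·A.
e_ss = 5/K_v = 135/76 ⇒ K_v = 76/27 ⇒ A = (76/27)/(19/27) = 4.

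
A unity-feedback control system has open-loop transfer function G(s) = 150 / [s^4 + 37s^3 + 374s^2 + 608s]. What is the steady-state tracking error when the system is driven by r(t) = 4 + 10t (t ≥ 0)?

The denominator has no term below 608s — 1 pole at s=0, type 1. By superposition:
  • 4: tracked with zero error.
  • 10t: e_ss = 10/K_v with K_v=75/304 → 608/15.
Total e_ss = 608/15.

608/15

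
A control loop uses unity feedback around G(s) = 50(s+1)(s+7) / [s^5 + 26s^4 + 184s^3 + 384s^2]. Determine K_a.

The denominator has no term below 384s^2 — 2 poles at s=0, type 2.
K_a = lim_{s→0} s^2·G(s) = 50·1·7 / 384 = 175/192.

175/192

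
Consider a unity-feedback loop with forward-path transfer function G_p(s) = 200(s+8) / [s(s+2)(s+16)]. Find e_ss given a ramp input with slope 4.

0.08

System type = 1 (one pole at s=0).
K_v = lim_{s→0} s·G_p(s) = 200·8 / (2·16) = 50.
e_ss = 4/K_v = 4/50 = 0.08.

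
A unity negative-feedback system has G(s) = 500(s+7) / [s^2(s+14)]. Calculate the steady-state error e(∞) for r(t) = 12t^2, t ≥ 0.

0.096

The open loop has two poles at the origin → type 2 system.
K_a = lim_{s→0} s^2·G(s) = 500·7 / (14) = 250.
r(t) = 12t^2 gives R(s) = 24/s^3.
e_ss = 24/K_a = 24/250 = 0.096.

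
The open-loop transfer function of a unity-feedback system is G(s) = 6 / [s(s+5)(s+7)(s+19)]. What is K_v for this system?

6/665

G(s) has one factor of s in the denominator, so the system is type 1.
K_v = lim_{s→0} s·G(s) = 6 / (5·7·19) = 6/665.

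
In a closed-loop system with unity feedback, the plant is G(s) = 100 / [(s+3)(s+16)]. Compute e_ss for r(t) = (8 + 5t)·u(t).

The open loop has no poles at the origin → type 0 system. Taking each input component in turn:
  • 8: e_ss = 8/(1+K_p) with K_p=25/12 → 96/37.
  • 5t: a type-0 system cannot track it, e_ss → ∞.
The unbounded component dominates.

infinity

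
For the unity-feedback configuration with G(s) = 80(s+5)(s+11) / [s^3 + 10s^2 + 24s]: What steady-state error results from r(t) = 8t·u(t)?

12/275

Lowest-order denominator term is 24s, so the open loop has 1 pole at the origin → type 1 system.
K_v = lim_{s→0} s·G(s) = 80·5·11 / 24 = 550/3.
e_ss = 8/K_v = 8/(550/3) = 12/275.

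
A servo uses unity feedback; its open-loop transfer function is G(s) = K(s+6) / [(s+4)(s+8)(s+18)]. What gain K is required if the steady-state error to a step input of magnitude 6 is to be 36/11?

80

No free integrators in G(s): this is a type 0 system.
K_p = lim_{s→0} G(s) = K·6 / (4·8·18) = (1/96)·K.
e_ss = 6/(1 + K_p) = 36/11 ⇒ 1 + (1/96)·K = 11/6 ⇒ K = 80.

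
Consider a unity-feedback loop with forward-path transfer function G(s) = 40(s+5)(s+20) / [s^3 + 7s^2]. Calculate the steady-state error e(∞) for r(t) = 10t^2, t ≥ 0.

0.035

The denominator has no term below 7s^2 — 2 poles at s=0, type 2.
K_a = lim_{s→0} s^2·G(s) = 40·5·20 / 7 = 4000/7.
r(t) = 10t^2 gives R(s) = 20/s^3.
e_ss = 20/K_a = 20/(4000/7) = 0.035.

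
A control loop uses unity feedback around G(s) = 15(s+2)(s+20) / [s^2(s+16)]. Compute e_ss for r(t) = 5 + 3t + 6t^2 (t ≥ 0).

The open loop has two poles at the origin → type 2 system. By superposition:
  • 5: tracked with zero error.
  • 3t: tracked with zero error.
  • 6t^2: e_ss = 12/K_a with K_a=37.5 → 0.32.
Total e_ss = 0.32.

0.32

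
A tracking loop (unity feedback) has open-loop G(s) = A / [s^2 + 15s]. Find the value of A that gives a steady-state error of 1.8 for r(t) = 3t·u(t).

The denominator has no term below 15s — 1 pole at s=0, type 1.
K_v = lim_{s→0} s·G(s) = A / 15 = (1/15)·A.
e_ss = 3/K_v = 1.8 ⇒ K_v = 5/3 ⇒ A = (5/3)/(1/15) = 25.

25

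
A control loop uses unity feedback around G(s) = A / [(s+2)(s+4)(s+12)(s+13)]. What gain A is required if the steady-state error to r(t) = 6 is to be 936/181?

The open loop has no poles at the origin → type 0 system.
K_p = lim_{s→0} G(s) = A / (2·4·12·13) = (1/1248)·A.
e_ss = 6/(1 + K_p) = 936/181 ⇒ 1 + (1/1248)·A = 181/156 ⇒ A = 200.

200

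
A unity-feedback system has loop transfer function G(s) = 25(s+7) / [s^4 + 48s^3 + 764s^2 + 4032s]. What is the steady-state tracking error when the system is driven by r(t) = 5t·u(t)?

115.2

The denominator has no term below 4032s — 1 pole at s=0, type 1.
K_v = lim_{s→0} s·G(s) = 25·7 / 4032 = 25/576.
e_ss = 5/K_v = 5/(25/576) = 115.2.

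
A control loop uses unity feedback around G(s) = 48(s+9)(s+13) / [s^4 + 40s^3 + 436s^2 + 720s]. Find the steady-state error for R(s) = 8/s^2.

40/39

Lowest-order denominator term is 720s, so the open loop has 1 pole at the origin → type 1 system.
K_v = lim_{s→0} s·G(s) = 48·9·13 / 720 = 7.8.
e_ss = 8/K_v = 8/7.8 = 40/39.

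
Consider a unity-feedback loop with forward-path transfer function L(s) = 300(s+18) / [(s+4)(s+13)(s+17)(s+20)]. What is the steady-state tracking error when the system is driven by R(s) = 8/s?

The open loop has no poles at the origin → type 0 system.
K_p = lim_{s→0} L(s) = 300·18 / (4·13·17·20) = 135/442.
e_ss = 8/(1 + K_p) = 8/(577/442) = 3536/577.

3536/577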